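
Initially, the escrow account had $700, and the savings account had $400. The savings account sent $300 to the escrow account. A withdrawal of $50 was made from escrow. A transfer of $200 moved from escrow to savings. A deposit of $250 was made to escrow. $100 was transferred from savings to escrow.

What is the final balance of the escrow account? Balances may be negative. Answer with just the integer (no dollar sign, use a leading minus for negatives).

Answer: 1100

Derivation:
Tracking account balances step by step:
Start: escrow=700, savings=400
Event 1 (transfer 300 savings -> escrow): savings: 400 - 300 = 100, escrow: 700 + 300 = 1000. Balances: escrow=1000, savings=100
Event 2 (withdraw 50 from escrow): escrow: 1000 - 50 = 950. Balances: escrow=950, savings=100
Event 3 (transfer 200 escrow -> savings): escrow: 950 - 200 = 750, savings: 100 + 200 = 300. Balances: escrow=750, savings=300
Event 4 (deposit 250 to escrow): escrow: 750 + 250 = 1000. Balances: escrow=1000, savings=300
Event 5 (transfer 100 savings -> escrow): savings: 300 - 100 = 200, escrow: 1000 + 100 = 1100. Balances: escrow=1100, savings=200

Final balance of escrow: 1100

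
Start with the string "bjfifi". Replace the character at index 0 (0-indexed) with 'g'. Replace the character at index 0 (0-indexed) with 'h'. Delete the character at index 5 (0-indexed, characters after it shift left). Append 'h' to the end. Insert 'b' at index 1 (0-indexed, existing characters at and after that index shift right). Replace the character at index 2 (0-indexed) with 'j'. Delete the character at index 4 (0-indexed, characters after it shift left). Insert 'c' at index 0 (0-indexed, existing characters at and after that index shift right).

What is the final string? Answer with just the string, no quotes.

Answer: chbjffh

Derivation:
Applying each edit step by step:
Start: "bjfifi"
Op 1 (replace idx 0: 'b' -> 'g'): "bjfifi" -> "gjfifi"
Op 2 (replace idx 0: 'g' -> 'h'): "gjfifi" -> "hjfifi"
Op 3 (delete idx 5 = 'i'): "hjfifi" -> "hjfif"
Op 4 (append 'h'): "hjfif" -> "hjfifh"
Op 5 (insert 'b' at idx 1): "hjfifh" -> "hbjfifh"
Op 6 (replace idx 2: 'j' -> 'j'): "hbjfifh" -> "hbjfifh"
Op 7 (delete idx 4 = 'i'): "hbjfifh" -> "hbjffh"
Op 8 (insert 'c' at idx 0): "hbjffh" -> "chbjffh"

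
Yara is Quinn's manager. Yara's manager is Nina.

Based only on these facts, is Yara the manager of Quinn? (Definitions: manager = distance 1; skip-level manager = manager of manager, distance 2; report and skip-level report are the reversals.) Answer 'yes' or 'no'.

Answer: yes

Derivation:
Reconstructing the manager chain from the given facts:
  Nina -> Yara -> Quinn
(each arrow means 'manager of the next')
Positions in the chain (0 = top):
  position of Nina: 0
  position of Yara: 1
  position of Quinn: 2

Yara is at position 1, Quinn is at position 2; signed distance (j - i) = 1.
'manager' requires j - i = 1. Actual distance is 1, so the relation HOLDS.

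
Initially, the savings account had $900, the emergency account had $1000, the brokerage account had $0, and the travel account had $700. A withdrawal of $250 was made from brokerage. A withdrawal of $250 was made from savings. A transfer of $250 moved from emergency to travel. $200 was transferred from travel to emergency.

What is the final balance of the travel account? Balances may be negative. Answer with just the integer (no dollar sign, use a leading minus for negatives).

Answer: 750

Derivation:
Tracking account balances step by step:
Start: savings=900, emergency=1000, brokerage=0, travel=700
Event 1 (withdraw 250 from brokerage): brokerage: 0 - 250 = -250. Balances: savings=900, emergency=1000, brokerage=-250, travel=700
Event 2 (withdraw 250 from savings): savings: 900 - 250 = 650. Balances: savings=650, emergency=1000, brokerage=-250, travel=700
Event 3 (transfer 250 emergency -> travel): emergency: 1000 - 250 = 750, travel: 700 + 250 = 950. Balances: savings=650, emergency=750, brokerage=-250, travel=950
Event 4 (transfer 200 travel -> emergency): travel: 950 - 200 = 750, emergency: 750 + 200 = 950. Balances: savings=650, emergency=950, brokerage=-250, travel=750

Final balance of travel: 750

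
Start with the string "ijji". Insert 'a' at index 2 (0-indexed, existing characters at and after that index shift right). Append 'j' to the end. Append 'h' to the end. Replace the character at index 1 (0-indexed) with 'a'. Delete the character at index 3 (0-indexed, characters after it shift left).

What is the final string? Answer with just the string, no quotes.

Applying each edit step by step:
Start: "ijji"
Op 1 (insert 'a' at idx 2): "ijji" -> "ijaji"
Op 2 (append 'j'): "ijaji" -> "ijajij"
Op 3 (append 'h'): "ijajij" -> "ijajijh"
Op 4 (replace idx 1: 'j' -> 'a'): "ijajijh" -> "iaajijh"
Op 5 (delete idx 3 = 'j'): "iaajijh" -> "iaaijh"

Answer: iaaijh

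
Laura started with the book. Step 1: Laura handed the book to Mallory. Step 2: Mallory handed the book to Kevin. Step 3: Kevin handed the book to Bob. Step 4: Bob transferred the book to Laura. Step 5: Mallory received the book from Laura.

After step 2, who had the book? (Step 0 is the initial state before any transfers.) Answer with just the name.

Tracking the book holder through step 2:
After step 0 (start): Laura
After step 1: Mallory
After step 2: Kevin

At step 2, the holder is Kevin.

Answer: Kevin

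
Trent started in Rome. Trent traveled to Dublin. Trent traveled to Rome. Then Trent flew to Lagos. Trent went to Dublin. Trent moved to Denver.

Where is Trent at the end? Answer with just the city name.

Answer: Denver

Derivation:
Tracking Trent's location:
Start: Trent is in Rome.
After move 1: Rome -> Dublin. Trent is in Dublin.
After move 2: Dublin -> Rome. Trent is in Rome.
After move 3: Rome -> Lagos. Trent is in Lagos.
After move 4: Lagos -> Dublin. Trent is in Dublin.
After move 5: Dublin -> Denver. Trent is in Denver.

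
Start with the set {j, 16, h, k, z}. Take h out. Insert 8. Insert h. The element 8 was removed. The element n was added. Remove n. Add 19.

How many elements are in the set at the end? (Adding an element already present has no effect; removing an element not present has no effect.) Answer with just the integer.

Answer: 6

Derivation:
Tracking the set through each operation:
Start: {16, h, j, k, z}
Event 1 (remove h): removed. Set: {16, j, k, z}
Event 2 (add 8): added. Set: {16, 8, j, k, z}
Event 3 (add h): added. Set: {16, 8, h, j, k, z}
Event 4 (remove 8): removed. Set: {16, h, j, k, z}
Event 5 (add n): added. Set: {16, h, j, k, n, z}
Event 6 (remove n): removed. Set: {16, h, j, k, z}
Event 7 (add 19): added. Set: {16, 19, h, j, k, z}

Final set: {16, 19, h, j, k, z} (size 6)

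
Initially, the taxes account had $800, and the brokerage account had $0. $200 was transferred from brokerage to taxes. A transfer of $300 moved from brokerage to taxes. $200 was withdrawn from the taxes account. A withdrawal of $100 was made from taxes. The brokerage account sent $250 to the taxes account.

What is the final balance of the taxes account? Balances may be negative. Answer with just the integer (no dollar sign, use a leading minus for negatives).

Tracking account balances step by step:
Start: taxes=800, brokerage=0
Event 1 (transfer 200 brokerage -> taxes): brokerage: 0 - 200 = -200, taxes: 800 + 200 = 1000. Balances: taxes=1000, brokerage=-200
Event 2 (transfer 300 brokerage -> taxes): brokerage: -200 - 300 = -500, taxes: 1000 + 300 = 1300. Balances: taxes=1300, brokerage=-500
Event 3 (withdraw 200 from taxes): taxes: 1300 - 200 = 1100. Balances: taxes=1100, brokerage=-500
Event 4 (withdraw 100 from taxes): taxes: 1100 - 100 = 1000. Balances: taxes=1000, brokerage=-500
Event 5 (transfer 250 brokerage -> taxes): brokerage: -500 - 250 = -750, taxes: 1000 + 250 = 1250. Balances: taxes=1250, brokerage=-750

Final balance of taxes: 1250

Answer: 1250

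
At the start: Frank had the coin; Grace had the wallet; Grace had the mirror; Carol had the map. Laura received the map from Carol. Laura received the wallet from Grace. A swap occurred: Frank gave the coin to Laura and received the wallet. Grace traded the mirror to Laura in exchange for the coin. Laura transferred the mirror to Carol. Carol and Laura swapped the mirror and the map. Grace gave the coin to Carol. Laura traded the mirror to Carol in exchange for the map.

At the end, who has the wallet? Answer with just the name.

Tracking all object holders:
Start: coin:Frank, wallet:Grace, mirror:Grace, map:Carol
Event 1 (give map: Carol -> Laura). State: coin:Frank, wallet:Grace, mirror:Grace, map:Laura
Event 2 (give wallet: Grace -> Laura). State: coin:Frank, wallet:Laura, mirror:Grace, map:Laura
Event 3 (swap coin<->wallet: now coin:Laura, wallet:Frank). State: coin:Laura, wallet:Frank, mirror:Grace, map:Laura
Event 4 (swap mirror<->coin: now mirror:Laura, coin:Grace). State: coin:Grace, wallet:Frank, mirror:Laura, map:Laura
Event 5 (give mirror: Laura -> Carol). State: coin:Grace, wallet:Frank, mirror:Carol, map:Laura
Event 6 (swap mirror<->map: now mirror:Laura, map:Carol). State: coin:Grace, wallet:Frank, mirror:Laura, map:Carol
Event 7 (give coin: Grace -> Carol). State: coin:Carol, wallet:Frank, mirror:Laura, map:Carol
Event 8 (swap mirror<->map: now mirror:Carol, map:Laura). State: coin:Carol, wallet:Frank, mirror:Carol, map:Laura

Final state: coin:Carol, wallet:Frank, mirror:Carol, map:Laura
The wallet is held by Frank.

Answer: Frank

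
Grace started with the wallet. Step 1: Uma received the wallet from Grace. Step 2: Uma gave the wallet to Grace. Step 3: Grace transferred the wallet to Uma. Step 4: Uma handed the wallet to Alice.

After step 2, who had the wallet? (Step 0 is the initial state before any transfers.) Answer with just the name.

Answer: Grace

Derivation:
Tracking the wallet holder through step 2:
After step 0 (start): Grace
After step 1: Uma
After step 2: Grace

At step 2, the holder is Grace.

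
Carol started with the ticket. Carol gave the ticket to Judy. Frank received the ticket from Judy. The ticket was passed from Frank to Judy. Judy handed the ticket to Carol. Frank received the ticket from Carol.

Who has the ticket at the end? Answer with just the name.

Answer: Frank

Derivation:
Tracking the ticket through each event:
Start: Carol has the ticket.
After event 1: Judy has the ticket.
After event 2: Frank has the ticket.
After event 3: Judy has the ticket.
After event 4: Carol has the ticket.
After event 5: Frank has the ticket.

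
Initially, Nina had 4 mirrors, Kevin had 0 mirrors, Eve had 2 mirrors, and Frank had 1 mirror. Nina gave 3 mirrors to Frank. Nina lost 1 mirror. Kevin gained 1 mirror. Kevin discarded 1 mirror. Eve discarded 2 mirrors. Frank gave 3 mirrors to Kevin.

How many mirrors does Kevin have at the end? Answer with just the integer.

Tracking counts step by step:
Start: Nina=4, Kevin=0, Eve=2, Frank=1
Event 1 (Nina -> Frank, 3): Nina: 4 -> 1, Frank: 1 -> 4. State: Nina=1, Kevin=0, Eve=2, Frank=4
Event 2 (Nina -1): Nina: 1 -> 0. State: Nina=0, Kevin=0, Eve=2, Frank=4
Event 3 (Kevin +1): Kevin: 0 -> 1. State: Nina=0, Kevin=1, Eve=2, Frank=4
Event 4 (Kevin -1): Kevin: 1 -> 0. State: Nina=0, Kevin=0, Eve=2, Frank=4
Event 5 (Eve -2): Eve: 2 -> 0. State: Nina=0, Kevin=0, Eve=0, Frank=4
Event 6 (Frank -> Kevin, 3): Frank: 4 -> 1, Kevin: 0 -> 3. State: Nina=0, Kevin=3, Eve=0, Frank=1

Kevin's final count: 3

Answer: 3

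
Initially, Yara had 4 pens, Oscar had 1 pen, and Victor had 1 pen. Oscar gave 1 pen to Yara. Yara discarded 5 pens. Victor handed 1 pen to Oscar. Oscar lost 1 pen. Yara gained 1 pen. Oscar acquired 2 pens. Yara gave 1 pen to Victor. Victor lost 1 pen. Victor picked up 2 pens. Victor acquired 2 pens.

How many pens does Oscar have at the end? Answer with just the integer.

Answer: 2

Derivation:
Tracking counts step by step:
Start: Yara=4, Oscar=1, Victor=1
Event 1 (Oscar -> Yara, 1): Oscar: 1 -> 0, Yara: 4 -> 5. State: Yara=5, Oscar=0, Victor=1
Event 2 (Yara -5): Yara: 5 -> 0. State: Yara=0, Oscar=0, Victor=1
Event 3 (Victor -> Oscar, 1): Victor: 1 -> 0, Oscar: 0 -> 1. State: Yara=0, Oscar=1, Victor=0
Event 4 (Oscar -1): Oscar: 1 -> 0. State: Yara=0, Oscar=0, Victor=0
Event 5 (Yara +1): Yara: 0 -> 1. State: Yara=1, Oscar=0, Victor=0
Event 6 (Oscar +2): Oscar: 0 -> 2. State: Yara=1, Oscar=2, Victor=0
Event 7 (Yara -> Victor, 1): Yara: 1 -> 0, Victor: 0 -> 1. State: Yara=0, Oscar=2, Victor=1
Event 8 (Victor -1): Victor: 1 -> 0. State: Yara=0, Oscar=2, Victor=0
Event 9 (Victor +2): Victor: 0 -> 2. State: Yara=0, Oscar=2, Victor=2
Event 10 (Victor +2): Victor: 2 -> 4. State: Yara=0, Oscar=2, Victor=4

Oscar's final count: 2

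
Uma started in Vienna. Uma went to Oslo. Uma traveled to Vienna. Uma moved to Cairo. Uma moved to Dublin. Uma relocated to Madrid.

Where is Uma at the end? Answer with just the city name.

Tracking Uma's location:
Start: Uma is in Vienna.
After move 1: Vienna -> Oslo. Uma is in Oslo.
After move 2: Oslo -> Vienna. Uma is in Vienna.
After move 3: Vienna -> Cairo. Uma is in Cairo.
After move 4: Cairo -> Dublin. Uma is in Dublin.
After move 5: Dublin -> Madrid. Uma is in Madrid.

Answer: Madrid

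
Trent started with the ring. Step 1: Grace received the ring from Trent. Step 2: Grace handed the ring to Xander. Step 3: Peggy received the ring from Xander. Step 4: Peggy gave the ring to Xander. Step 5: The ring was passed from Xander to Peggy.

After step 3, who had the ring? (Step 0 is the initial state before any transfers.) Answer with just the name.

Answer: Peggy

Derivation:
Tracking the ring holder through step 3:
After step 0 (start): Trent
After step 1: Grace
After step 2: Xander
After step 3: Peggy

At step 3, the holder is Peggy.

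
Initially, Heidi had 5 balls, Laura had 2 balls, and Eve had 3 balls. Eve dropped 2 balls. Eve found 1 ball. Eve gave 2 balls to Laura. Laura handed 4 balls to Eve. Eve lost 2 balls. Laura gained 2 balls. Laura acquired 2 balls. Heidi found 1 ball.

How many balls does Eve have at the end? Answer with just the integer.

Tracking counts step by step:
Start: Heidi=5, Laura=2, Eve=3
Event 1 (Eve -2): Eve: 3 -> 1. State: Heidi=5, Laura=2, Eve=1
Event 2 (Eve +1): Eve: 1 -> 2. State: Heidi=5, Laura=2, Eve=2
Event 3 (Eve -> Laura, 2): Eve: 2 -> 0, Laura: 2 -> 4. State: Heidi=5, Laura=4, Eve=0
Event 4 (Laura -> Eve, 4): Laura: 4 -> 0, Eve: 0 -> 4. State: Heidi=5, Laura=0, Eve=4
Event 5 (Eve -2): Eve: 4 -> 2. State: Heidi=5, Laura=0, Eve=2
Event 6 (Laura +2): Laura: 0 -> 2. State: Heidi=5, Laura=2, Eve=2
Event 7 (Laura +2): Laura: 2 -> 4. State: Heidi=5, Laura=4, Eve=2
Event 8 (Heidi +1): Heidi: 5 -> 6. State: Heidi=6, Laura=4, Eve=2

Eve's final count: 2

Answer: 2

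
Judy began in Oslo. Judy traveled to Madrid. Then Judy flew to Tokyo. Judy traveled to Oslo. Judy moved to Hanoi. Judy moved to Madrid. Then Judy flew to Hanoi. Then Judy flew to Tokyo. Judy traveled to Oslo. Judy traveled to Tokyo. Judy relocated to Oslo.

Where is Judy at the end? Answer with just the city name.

Tracking Judy's location:
Start: Judy is in Oslo.
After move 1: Oslo -> Madrid. Judy is in Madrid.
After move 2: Madrid -> Tokyo. Judy is in Tokyo.
After move 3: Tokyo -> Oslo. Judy is in Oslo.
After move 4: Oslo -> Hanoi. Judy is in Hanoi.
After move 5: Hanoi -> Madrid. Judy is in Madrid.
After move 6: Madrid -> Hanoi. Judy is in Hanoi.
After move 7: Hanoi -> Tokyo. Judy is in Tokyo.
After move 8: Tokyo -> Oslo. Judy is in Oslo.
After move 9: Oslo -> Tokyo. Judy is in Tokyo.
After move 10: Tokyo -> Oslo. Judy is in Oslo.

Answer: Oslo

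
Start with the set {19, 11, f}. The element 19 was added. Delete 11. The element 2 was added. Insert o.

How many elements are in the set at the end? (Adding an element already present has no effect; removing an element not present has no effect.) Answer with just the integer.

Answer: 4

Derivation:
Tracking the set through each operation:
Start: {11, 19, f}
Event 1 (add 19): already present, no change. Set: {11, 19, f}
Event 2 (remove 11): removed. Set: {19, f}
Event 3 (add 2): added. Set: {19, 2, f}
Event 4 (add o): added. Set: {19, 2, f, o}

Final set: {19, 2, f, o} (size 4)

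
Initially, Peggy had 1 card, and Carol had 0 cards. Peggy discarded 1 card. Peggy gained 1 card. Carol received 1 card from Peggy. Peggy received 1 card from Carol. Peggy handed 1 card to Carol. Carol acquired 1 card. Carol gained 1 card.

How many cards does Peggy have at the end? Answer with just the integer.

Tracking counts step by step:
Start: Peggy=1, Carol=0
Event 1 (Peggy -1): Peggy: 1 -> 0. State: Peggy=0, Carol=0
Event 2 (Peggy +1): Peggy: 0 -> 1. State: Peggy=1, Carol=0
Event 3 (Peggy -> Carol, 1): Peggy: 1 -> 0, Carol: 0 -> 1. State: Peggy=0, Carol=1
Event 4 (Carol -> Peggy, 1): Carol: 1 -> 0, Peggy: 0 -> 1. State: Peggy=1, Carol=0
Event 5 (Peggy -> Carol, 1): Peggy: 1 -> 0, Carol: 0 -> 1. State: Peggy=0, Carol=1
Event 6 (Carol +1): Carol: 1 -> 2. State: Peggy=0, Carol=2
Event 7 (Carol +1): Carol: 2 -> 3. State: Peggy=0, Carol=3

Peggy's final count: 0

Answer: 0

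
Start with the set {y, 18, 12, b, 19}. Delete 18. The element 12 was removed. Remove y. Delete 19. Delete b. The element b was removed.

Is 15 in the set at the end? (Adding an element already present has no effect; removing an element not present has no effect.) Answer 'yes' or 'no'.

Answer: no

Derivation:
Tracking the set through each operation:
Start: {12, 18, 19, b, y}
Event 1 (remove 18): removed. Set: {12, 19, b, y}
Event 2 (remove 12): removed. Set: {19, b, y}
Event 3 (remove y): removed. Set: {19, b}
Event 4 (remove 19): removed. Set: {b}
Event 5 (remove b): removed. Set: {}
Event 6 (remove b): not present, no change. Set: {}

Final set: {} (size 0)
15 is NOT in the final set.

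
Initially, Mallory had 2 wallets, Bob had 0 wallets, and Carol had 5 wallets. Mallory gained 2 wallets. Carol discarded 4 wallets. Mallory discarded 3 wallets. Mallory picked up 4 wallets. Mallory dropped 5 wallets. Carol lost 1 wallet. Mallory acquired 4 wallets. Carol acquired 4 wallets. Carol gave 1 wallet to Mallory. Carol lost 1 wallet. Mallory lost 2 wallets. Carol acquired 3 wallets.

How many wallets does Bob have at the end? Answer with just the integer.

Tracking counts step by step:
Start: Mallory=2, Bob=0, Carol=5
Event 1 (Mallory +2): Mallory: 2 -> 4. State: Mallory=4, Bob=0, Carol=5
Event 2 (Carol -4): Carol: 5 -> 1. State: Mallory=4, Bob=0, Carol=1
Event 3 (Mallory -3): Mallory: 4 -> 1. State: Mallory=1, Bob=0, Carol=1
Event 4 (Mallory +4): Mallory: 1 -> 5. State: Mallory=5, Bob=0, Carol=1
Event 5 (Mallory -5): Mallory: 5 -> 0. State: Mallory=0, Bob=0, Carol=1
Event 6 (Carol -1): Carol: 1 -> 0. State: Mallory=0, Bob=0, Carol=0
Event 7 (Mallory +4): Mallory: 0 -> 4. State: Mallory=4, Bob=0, Carol=0
Event 8 (Carol +4): Carol: 0 -> 4. State: Mallory=4, Bob=0, Carol=4
Event 9 (Carol -> Mallory, 1): Carol: 4 -> 3, Mallory: 4 -> 5. State: Mallory=5, Bob=0, Carol=3
Event 10 (Carol -1): Carol: 3 -> 2. State: Mallory=5, Bob=0, Carol=2
Event 11 (Mallory -2): Mallory: 5 -> 3. State: Mallory=3, Bob=0, Carol=2
Event 12 (Carol +3): Carol: 2 -> 5. State: Mallory=3, Bob=0, Carol=5

Bob's final count: 0

Answer: 0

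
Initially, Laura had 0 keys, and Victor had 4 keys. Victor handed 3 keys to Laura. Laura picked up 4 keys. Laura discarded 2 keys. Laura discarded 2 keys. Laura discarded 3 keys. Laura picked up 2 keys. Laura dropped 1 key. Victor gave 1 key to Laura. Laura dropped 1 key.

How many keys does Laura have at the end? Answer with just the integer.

Tracking counts step by step:
Start: Laura=0, Victor=4
Event 1 (Victor -> Laura, 3): Victor: 4 -> 1, Laura: 0 -> 3. State: Laura=3, Victor=1
Event 2 (Laura +4): Laura: 3 -> 7. State: Laura=7, Victor=1
Event 3 (Laura -2): Laura: 7 -> 5. State: Laura=5, Victor=1
Event 4 (Laura -2): Laura: 5 -> 3. State: Laura=3, Victor=1
Event 5 (Laura -3): Laura: 3 -> 0. State: Laura=0, Victor=1
Event 6 (Laura +2): Laura: 0 -> 2. State: Laura=2, Victor=1
Event 7 (Laura -1): Laura: 2 -> 1. State: Laura=1, Victor=1
Event 8 (Victor -> Laura, 1): Victor: 1 -> 0, Laura: 1 -> 2. State: Laura=2, Victor=0
Event 9 (Laura -1): Laura: 2 -> 1. State: Laura=1, Victor=0

Laura's final count: 1

Answer: 1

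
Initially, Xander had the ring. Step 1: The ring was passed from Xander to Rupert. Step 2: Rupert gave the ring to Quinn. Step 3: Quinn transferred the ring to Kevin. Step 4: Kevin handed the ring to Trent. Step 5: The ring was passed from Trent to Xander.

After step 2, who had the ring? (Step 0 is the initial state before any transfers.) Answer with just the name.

Answer: Quinn

Derivation:
Tracking the ring holder through step 2:
After step 0 (start): Xander
After step 1: Rupert
After step 2: Quinn

At step 2, the holder is Quinn.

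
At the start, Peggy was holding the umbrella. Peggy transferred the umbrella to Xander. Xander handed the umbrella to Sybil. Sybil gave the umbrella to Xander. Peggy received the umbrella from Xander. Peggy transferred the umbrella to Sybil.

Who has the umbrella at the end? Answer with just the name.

Tracking the umbrella through each event:
Start: Peggy has the umbrella.
After event 1: Xander has the umbrella.
After event 2: Sybil has the umbrella.
After event 3: Xander has the umbrella.
After event 4: Peggy has the umbrella.
After event 5: Sybil has the umbrella.

Answer: Sybil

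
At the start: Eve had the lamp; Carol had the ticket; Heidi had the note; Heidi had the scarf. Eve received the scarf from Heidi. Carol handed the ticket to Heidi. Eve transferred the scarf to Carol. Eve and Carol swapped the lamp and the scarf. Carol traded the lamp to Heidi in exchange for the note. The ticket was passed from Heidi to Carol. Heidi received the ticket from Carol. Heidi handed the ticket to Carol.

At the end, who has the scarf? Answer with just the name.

Answer: Eve

Derivation:
Tracking all object holders:
Start: lamp:Eve, ticket:Carol, note:Heidi, scarf:Heidi
Event 1 (give scarf: Heidi -> Eve). State: lamp:Eve, ticket:Carol, note:Heidi, scarf:Eve
Event 2 (give ticket: Carol -> Heidi). State: lamp:Eve, ticket:Heidi, note:Heidi, scarf:Eve
Event 3 (give scarf: Eve -> Carol). State: lamp:Eve, ticket:Heidi, note:Heidi, scarf:Carol
Event 4 (swap lamp<->scarf: now lamp:Carol, scarf:Eve). State: lamp:Carol, ticket:Heidi, note:Heidi, scarf:Eve
Event 5 (swap lamp<->note: now lamp:Heidi, note:Carol). State: lamp:Heidi, ticket:Heidi, note:Carol, scarf:Eve
Event 6 (give ticket: Heidi -> Carol). State: lamp:Heidi, ticket:Carol, note:Carol, scarf:Eve
Event 7 (give ticket: Carol -> Heidi). State: lamp:Heidi, ticket:Heidi, note:Carol, scarf:Eve
Event 8 (give ticket: Heidi -> Carol). State: lamp:Heidi, ticket:Carol, note:Carol, scarf:Eve

Final state: lamp:Heidi, ticket:Carol, note:Carol, scarf:Eve
The scarf is held by Eve.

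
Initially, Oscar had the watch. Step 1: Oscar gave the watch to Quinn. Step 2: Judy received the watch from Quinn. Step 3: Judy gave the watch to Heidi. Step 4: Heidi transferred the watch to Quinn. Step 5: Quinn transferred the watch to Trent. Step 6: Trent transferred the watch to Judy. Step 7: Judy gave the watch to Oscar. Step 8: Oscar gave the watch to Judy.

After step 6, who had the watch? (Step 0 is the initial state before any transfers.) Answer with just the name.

Answer: Judy

Derivation:
Tracking the watch holder through step 6:
After step 0 (start): Oscar
After step 1: Quinn
After step 2: Judy
After step 3: Heidi
After step 4: Quinn
After step 5: Trent
After step 6: Judy

At step 6, the holder is Judy.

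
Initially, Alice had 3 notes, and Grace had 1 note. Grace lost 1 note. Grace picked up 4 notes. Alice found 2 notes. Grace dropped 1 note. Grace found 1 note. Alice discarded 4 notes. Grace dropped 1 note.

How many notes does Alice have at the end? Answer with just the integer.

Tracking counts step by step:
Start: Alice=3, Grace=1
Event 1 (Grace -1): Grace: 1 -> 0. State: Alice=3, Grace=0
Event 2 (Grace +4): Grace: 0 -> 4. State: Alice=3, Grace=4
Event 3 (Alice +2): Alice: 3 -> 5. State: Alice=5, Grace=4
Event 4 (Grace -1): Grace: 4 -> 3. State: Alice=5, Grace=3
Event 5 (Grace +1): Grace: 3 -> 4. State: Alice=5, Grace=4
Event 6 (Alice -4): Alice: 5 -> 1. State: Alice=1, Grace=4
Event 7 (Grace -1): Grace: 4 -> 3. State: Alice=1, Grace=3

Alice's final count: 1

Answer: 1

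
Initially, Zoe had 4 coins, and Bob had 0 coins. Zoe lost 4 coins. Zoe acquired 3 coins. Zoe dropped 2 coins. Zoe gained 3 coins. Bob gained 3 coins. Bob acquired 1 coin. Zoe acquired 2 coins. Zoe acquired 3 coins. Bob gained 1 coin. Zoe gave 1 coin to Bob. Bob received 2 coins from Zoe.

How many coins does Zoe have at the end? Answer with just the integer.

Tracking counts step by step:
Start: Zoe=4, Bob=0
Event 1 (Zoe -4): Zoe: 4 -> 0. State: Zoe=0, Bob=0
Event 2 (Zoe +3): Zoe: 0 -> 3. State: Zoe=3, Bob=0
Event 3 (Zoe -2): Zoe: 3 -> 1. State: Zoe=1, Bob=0
Event 4 (Zoe +3): Zoe: 1 -> 4. State: Zoe=4, Bob=0
Event 5 (Bob +3): Bob: 0 -> 3. State: Zoe=4, Bob=3
Event 6 (Bob +1): Bob: 3 -> 4. State: Zoe=4, Bob=4
Event 7 (Zoe +2): Zoe: 4 -> 6. State: Zoe=6, Bob=4
Event 8 (Zoe +3): Zoe: 6 -> 9. State: Zoe=9, Bob=4
Event 9 (Bob +1): Bob: 4 -> 5. State: Zoe=9, Bob=5
Event 10 (Zoe -> Bob, 1): Zoe: 9 -> 8, Bob: 5 -> 6. State: Zoe=8, Bob=6
Event 11 (Zoe -> Bob, 2): Zoe: 8 -> 6, Bob: 6 -> 8. State: Zoe=6, Bob=8

Zoe's final count: 6

Answer: 6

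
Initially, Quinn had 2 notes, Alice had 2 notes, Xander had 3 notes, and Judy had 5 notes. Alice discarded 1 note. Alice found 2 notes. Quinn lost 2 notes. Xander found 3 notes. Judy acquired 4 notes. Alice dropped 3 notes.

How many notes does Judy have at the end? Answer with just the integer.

Answer: 9

Derivation:
Tracking counts step by step:
Start: Quinn=2, Alice=2, Xander=3, Judy=5
Event 1 (Alice -1): Alice: 2 -> 1. State: Quinn=2, Alice=1, Xander=3, Judy=5
Event 2 (Alice +2): Alice: 1 -> 3. State: Quinn=2, Alice=3, Xander=3, Judy=5
Event 3 (Quinn -2): Quinn: 2 -> 0. State: Quinn=0, Alice=3, Xander=3, Judy=5
Event 4 (Xander +3): Xander: 3 -> 6. State: Quinn=0, Alice=3, Xander=6, Judy=5
Event 5 (Judy +4): Judy: 5 -> 9. State: Quinn=0, Alice=3, Xander=6, Judy=9
Event 6 (Alice -3): Alice: 3 -> 0. State: Quinn=0, Alice=0, Xander=6, Judy=9

Judy's final count: 9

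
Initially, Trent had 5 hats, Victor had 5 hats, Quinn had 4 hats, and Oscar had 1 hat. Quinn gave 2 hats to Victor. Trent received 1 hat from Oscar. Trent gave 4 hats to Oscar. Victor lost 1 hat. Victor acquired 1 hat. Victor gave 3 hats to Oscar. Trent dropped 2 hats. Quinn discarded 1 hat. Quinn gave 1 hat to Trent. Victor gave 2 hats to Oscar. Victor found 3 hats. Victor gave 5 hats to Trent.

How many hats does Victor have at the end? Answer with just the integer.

Tracking counts step by step:
Start: Trent=5, Victor=5, Quinn=4, Oscar=1
Event 1 (Quinn -> Victor, 2): Quinn: 4 -> 2, Victor: 5 -> 7. State: Trent=5, Victor=7, Quinn=2, Oscar=1
Event 2 (Oscar -> Trent, 1): Oscar: 1 -> 0, Trent: 5 -> 6. State: Trent=6, Victor=7, Quinn=2, Oscar=0
Event 3 (Trent -> Oscar, 4): Trent: 6 -> 2, Oscar: 0 -> 4. State: Trent=2, Victor=7, Quinn=2, Oscar=4
Event 4 (Victor -1): Victor: 7 -> 6. State: Trent=2, Victor=6, Quinn=2, Oscar=4
Event 5 (Victor +1): Victor: 6 -> 7. State: Trent=2, Victor=7, Quinn=2, Oscar=4
Event 6 (Victor -> Oscar, 3): Victor: 7 -> 4, Oscar: 4 -> 7. State: Trent=2, Victor=4, Quinn=2, Oscar=7
Event 7 (Trent -2): Trent: 2 -> 0. State: Trent=0, Victor=4, Quinn=2, Oscar=7
Event 8 (Quinn -1): Quinn: 2 -> 1. State: Trent=0, Victor=4, Quinn=1, Oscar=7
Event 9 (Quinn -> Trent, 1): Quinn: 1 -> 0, Trent: 0 -> 1. State: Trent=1, Victor=4, Quinn=0, Oscar=7
Event 10 (Victor -> Oscar, 2): Victor: 4 -> 2, Oscar: 7 -> 9. State: Trent=1, Victor=2, Quinn=0, Oscar=9
Event 11 (Victor +3): Victor: 2 -> 5. State: Trent=1, Victor=5, Quinn=0, Oscar=9
Event 12 (Victor -> Trent, 5): Victor: 5 -> 0, Trent: 1 -> 6. State: Trent=6, Victor=0, Quinn=0, Oscar=9

Victor's final count: 0

Answer: 0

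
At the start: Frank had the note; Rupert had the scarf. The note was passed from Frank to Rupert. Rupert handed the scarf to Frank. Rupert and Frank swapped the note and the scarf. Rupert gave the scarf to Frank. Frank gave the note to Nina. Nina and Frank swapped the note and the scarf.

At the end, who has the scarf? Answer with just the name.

Answer: Nina

Derivation:
Tracking all object holders:
Start: note:Frank, scarf:Rupert
Event 1 (give note: Frank -> Rupert). State: note:Rupert, scarf:Rupert
Event 2 (give scarf: Rupert -> Frank). State: note:Rupert, scarf:Frank
Event 3 (swap note<->scarf: now note:Frank, scarf:Rupert). State: note:Frank, scarf:Rupert
Event 4 (give scarf: Rupert -> Frank). State: note:Frank, scarf:Frank
Event 5 (give note: Frank -> Nina). State: note:Nina, scarf:Frank
Event 6 (swap note<->scarf: now note:Frank, scarf:Nina). State: note:Frank, scarf:Nina

Final state: note:Frank, scarf:Nina
The scarf is held by Nina.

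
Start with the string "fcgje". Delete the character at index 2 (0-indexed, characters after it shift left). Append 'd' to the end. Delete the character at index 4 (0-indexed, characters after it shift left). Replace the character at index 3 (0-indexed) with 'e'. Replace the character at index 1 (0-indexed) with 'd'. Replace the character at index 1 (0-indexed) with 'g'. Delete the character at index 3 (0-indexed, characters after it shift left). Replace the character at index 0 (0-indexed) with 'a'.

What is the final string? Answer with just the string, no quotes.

Answer: agj

Derivation:
Applying each edit step by step:
Start: "fcgje"
Op 1 (delete idx 2 = 'g'): "fcgje" -> "fcje"
Op 2 (append 'd'): "fcje" -> "fcjed"
Op 3 (delete idx 4 = 'd'): "fcjed" -> "fcje"
Op 4 (replace idx 3: 'e' -> 'e'): "fcje" -> "fcje"
Op 5 (replace idx 1: 'c' -> 'd'): "fcje" -> "fdje"
Op 6 (replace idx 1: 'd' -> 'g'): "fdje" -> "fgje"
Op 7 (delete idx 3 = 'e'): "fgje" -> "fgj"
Op 8 (replace idx 0: 'f' -> 'a'): "fgj" -> "agj"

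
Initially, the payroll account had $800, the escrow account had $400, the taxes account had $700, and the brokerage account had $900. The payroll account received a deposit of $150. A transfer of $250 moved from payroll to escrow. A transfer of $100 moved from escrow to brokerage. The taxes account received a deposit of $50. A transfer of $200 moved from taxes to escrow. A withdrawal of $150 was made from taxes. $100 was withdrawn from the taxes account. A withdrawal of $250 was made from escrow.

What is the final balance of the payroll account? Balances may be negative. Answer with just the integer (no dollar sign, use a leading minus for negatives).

Answer: 700

Derivation:
Tracking account balances step by step:
Start: payroll=800, escrow=400, taxes=700, brokerage=900
Event 1 (deposit 150 to payroll): payroll: 800 + 150 = 950. Balances: payroll=950, escrow=400, taxes=700, brokerage=900
Event 2 (transfer 250 payroll -> escrow): payroll: 950 - 250 = 700, escrow: 400 + 250 = 650. Balances: payroll=700, escrow=650, taxes=700, brokerage=900
Event 3 (transfer 100 escrow -> brokerage): escrow: 650 - 100 = 550, brokerage: 900 + 100 = 1000. Balances: payroll=700, escrow=550, taxes=700, brokerage=1000
Event 4 (deposit 50 to taxes): taxes: 700 + 50 = 750. Balances: payroll=700, escrow=550, taxes=750, brokerage=1000
Event 5 (transfer 200 taxes -> escrow): taxes: 750 - 200 = 550, escrow: 550 + 200 = 750. Balances: payroll=700, escrow=750, taxes=550, brokerage=1000
Event 6 (withdraw 150 from taxes): taxes: 550 - 150 = 400. Balances: payroll=700, escrow=750, taxes=400, brokerage=1000
Event 7 (withdraw 100 from taxes): taxes: 400 - 100 = 300. Balances: payroll=700, escrow=750, taxes=300, brokerage=1000
Event 8 (withdraw 250 from escrow): escrow: 750 - 250 = 500. Balances: payroll=700, escrow=500, taxes=300, brokerage=1000

Final balance of payroll: 700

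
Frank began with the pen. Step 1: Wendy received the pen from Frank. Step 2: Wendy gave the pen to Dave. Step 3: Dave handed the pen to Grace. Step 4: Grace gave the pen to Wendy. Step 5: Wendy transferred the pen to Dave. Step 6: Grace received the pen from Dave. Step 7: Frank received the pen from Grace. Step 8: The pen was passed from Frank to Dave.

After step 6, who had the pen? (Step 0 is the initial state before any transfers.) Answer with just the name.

Tracking the pen holder through step 6:
After step 0 (start): Frank
After step 1: Wendy
After step 2: Dave
After step 3: Grace
After step 4: Wendy
After step 5: Dave
After step 6: Grace

At step 6, the holder is Grace.

Answer: Grace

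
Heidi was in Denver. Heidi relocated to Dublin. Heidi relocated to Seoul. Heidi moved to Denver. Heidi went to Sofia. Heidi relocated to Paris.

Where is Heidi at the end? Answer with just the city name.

Tracking Heidi's location:
Start: Heidi is in Denver.
After move 1: Denver -> Dublin. Heidi is in Dublin.
After move 2: Dublin -> Seoul. Heidi is in Seoul.
After move 3: Seoul -> Denver. Heidi is in Denver.
After move 4: Denver -> Sofia. Heidi is in Sofia.
After move 5: Sofia -> Paris. Heidi is in Paris.

Answer: Paris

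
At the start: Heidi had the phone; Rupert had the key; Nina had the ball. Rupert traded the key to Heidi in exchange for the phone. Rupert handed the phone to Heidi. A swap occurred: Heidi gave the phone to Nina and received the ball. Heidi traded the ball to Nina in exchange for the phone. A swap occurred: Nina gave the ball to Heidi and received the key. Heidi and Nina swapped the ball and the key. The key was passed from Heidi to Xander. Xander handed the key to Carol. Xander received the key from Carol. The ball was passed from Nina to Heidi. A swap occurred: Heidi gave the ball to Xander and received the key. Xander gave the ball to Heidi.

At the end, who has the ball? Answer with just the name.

Answer: Heidi

Derivation:
Tracking all object holders:
Start: phone:Heidi, key:Rupert, ball:Nina
Event 1 (swap key<->phone: now key:Heidi, phone:Rupert). State: phone:Rupert, key:Heidi, ball:Nina
Event 2 (give phone: Rupert -> Heidi). State: phone:Heidi, key:Heidi, ball:Nina
Event 3 (swap phone<->ball: now phone:Nina, ball:Heidi). State: phone:Nina, key:Heidi, ball:Heidi
Event 4 (swap ball<->phone: now ball:Nina, phone:Heidi). State: phone:Heidi, key:Heidi, ball:Nina
Event 5 (swap ball<->key: now ball:Heidi, key:Nina). State: phone:Heidi, key:Nina, ball:Heidi
Event 6 (swap ball<->key: now ball:Nina, key:Heidi). State: phone:Heidi, key:Heidi, ball:Nina
Event 7 (give key: Heidi -> Xander). State: phone:Heidi, key:Xander, ball:Nina
Event 8 (give key: Xander -> Carol). State: phone:Heidi, key:Carol, ball:Nina
Event 9 (give key: Carol -> Xander). State: phone:Heidi, key:Xander, ball:Nina
Event 10 (give ball: Nina -> Heidi). State: phone:Heidi, key:Xander, ball:Heidi
Event 11 (swap ball<->key: now ball:Xander, key:Heidi). State: phone:Heidi, key:Heidi, ball:Xander
Event 12 (give ball: Xander -> Heidi). State: phone:Heidi, key:Heidi, ball:Heidi

Final state: phone:Heidi, key:Heidi, ball:Heidi
The ball is held by Heidi.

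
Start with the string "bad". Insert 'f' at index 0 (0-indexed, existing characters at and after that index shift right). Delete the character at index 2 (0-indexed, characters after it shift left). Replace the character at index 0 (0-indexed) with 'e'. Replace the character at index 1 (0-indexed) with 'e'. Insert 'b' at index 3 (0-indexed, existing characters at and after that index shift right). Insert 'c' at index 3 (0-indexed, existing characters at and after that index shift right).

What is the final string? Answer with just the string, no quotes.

Applying each edit step by step:
Start: "bad"
Op 1 (insert 'f' at idx 0): "bad" -> "fbad"
Op 2 (delete idx 2 = 'a'): "fbad" -> "fbd"
Op 3 (replace idx 0: 'f' -> 'e'): "fbd" -> "ebd"
Op 4 (replace idx 1: 'b' -> 'e'): "ebd" -> "eed"
Op 5 (insert 'b' at idx 3): "eed" -> "eedb"
Op 6 (insert 'c' at idx 3): "eedb" -> "eedcb"

Answer: eedcb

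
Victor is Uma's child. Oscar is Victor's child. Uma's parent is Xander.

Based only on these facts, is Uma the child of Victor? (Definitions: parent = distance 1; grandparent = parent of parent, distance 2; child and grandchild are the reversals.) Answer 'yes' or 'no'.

Reconstructing the parent chain from the given facts:
  Xander -> Uma -> Victor -> Oscar
(each arrow means 'parent of the next')
Positions in the chain (0 = top):
  position of Xander: 0
  position of Uma: 1
  position of Victor: 2
  position of Oscar: 3

Uma is at position 1, Victor is at position 2; signed distance (j - i) = 1.
'child' requires j - i = -1. Actual distance is 1, so the relation does NOT hold.

Answer: no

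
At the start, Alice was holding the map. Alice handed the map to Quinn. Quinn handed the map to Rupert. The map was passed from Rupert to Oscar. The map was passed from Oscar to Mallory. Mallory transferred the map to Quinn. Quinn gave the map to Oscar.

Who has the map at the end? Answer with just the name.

Tracking the map through each event:
Start: Alice has the map.
After event 1: Quinn has the map.
After event 2: Rupert has the map.
After event 3: Oscar has the map.
After event 4: Mallory has the map.
After event 5: Quinn has the map.
After event 6: Oscar has the map.

Answer: Oscar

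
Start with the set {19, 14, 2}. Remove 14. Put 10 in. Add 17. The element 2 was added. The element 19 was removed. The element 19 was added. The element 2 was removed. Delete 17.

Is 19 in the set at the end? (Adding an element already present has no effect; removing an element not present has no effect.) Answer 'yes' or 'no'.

Tracking the set through each operation:
Start: {14, 19, 2}
Event 1 (remove 14): removed. Set: {19, 2}
Event 2 (add 10): added. Set: {10, 19, 2}
Event 3 (add 17): added. Set: {10, 17, 19, 2}
Event 4 (add 2): already present, no change. Set: {10, 17, 19, 2}
Event 5 (remove 19): removed. Set: {10, 17, 2}
Event 6 (add 19): added. Set: {10, 17, 19, 2}
Event 7 (remove 2): removed. Set: {10, 17, 19}
Event 8 (remove 17): removed. Set: {10, 19}

Final set: {10, 19} (size 2)
19 is in the final set.

Answer: yes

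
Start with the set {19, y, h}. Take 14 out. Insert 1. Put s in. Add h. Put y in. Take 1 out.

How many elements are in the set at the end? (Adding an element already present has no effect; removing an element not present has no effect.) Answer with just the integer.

Tracking the set through each operation:
Start: {19, h, y}
Event 1 (remove 14): not present, no change. Set: {19, h, y}
Event 2 (add 1): added. Set: {1, 19, h, y}
Event 3 (add s): added. Set: {1, 19, h, s, y}
Event 4 (add h): already present, no change. Set: {1, 19, h, s, y}
Event 5 (add y): already present, no change. Set: {1, 19, h, s, y}
Event 6 (remove 1): removed. Set: {19, h, s, y}

Final set: {19, h, s, y} (size 4)

Answer: 4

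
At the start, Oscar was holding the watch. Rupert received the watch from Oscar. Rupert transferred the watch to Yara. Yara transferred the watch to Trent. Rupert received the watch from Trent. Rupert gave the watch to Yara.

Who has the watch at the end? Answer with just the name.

Tracking the watch through each event:
Start: Oscar has the watch.
After event 1: Rupert has the watch.
After event 2: Yara has the watch.
After event 3: Trent has the watch.
After event 4: Rupert has the watch.
After event 5: Yara has the watch.

Answer: Yara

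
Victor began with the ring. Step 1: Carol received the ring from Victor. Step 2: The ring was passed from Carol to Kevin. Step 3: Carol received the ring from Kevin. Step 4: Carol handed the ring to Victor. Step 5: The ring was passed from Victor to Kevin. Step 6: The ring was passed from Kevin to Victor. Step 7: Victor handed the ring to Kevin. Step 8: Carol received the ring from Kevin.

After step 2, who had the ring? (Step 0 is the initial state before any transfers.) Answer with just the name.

Answer: Kevin

Derivation:
Tracking the ring holder through step 2:
After step 0 (start): Victor
After step 1: Carol
After step 2: Kevin

At step 2, the holder is Kevin.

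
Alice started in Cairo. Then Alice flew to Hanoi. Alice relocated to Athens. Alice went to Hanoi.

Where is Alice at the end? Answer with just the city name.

Tracking Alice's location:
Start: Alice is in Cairo.
After move 1: Cairo -> Hanoi. Alice is in Hanoi.
After move 2: Hanoi -> Athens. Alice is in Athens.
After move 3: Athens -> Hanoi. Alice is in Hanoi.

Answer: Hanoi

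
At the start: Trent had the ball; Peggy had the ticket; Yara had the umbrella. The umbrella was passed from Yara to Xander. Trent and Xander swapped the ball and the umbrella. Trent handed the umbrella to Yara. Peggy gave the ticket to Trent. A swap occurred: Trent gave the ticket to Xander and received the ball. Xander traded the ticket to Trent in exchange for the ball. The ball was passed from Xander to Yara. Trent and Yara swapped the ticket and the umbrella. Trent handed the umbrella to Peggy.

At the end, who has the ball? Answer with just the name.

Tracking all object holders:
Start: ball:Trent, ticket:Peggy, umbrella:Yara
Event 1 (give umbrella: Yara -> Xander). State: ball:Trent, ticket:Peggy, umbrella:Xander
Event 2 (swap ball<->umbrella: now ball:Xander, umbrella:Trent). State: ball:Xander, ticket:Peggy, umbrella:Trent
Event 3 (give umbrella: Trent -> Yara). State: ball:Xander, ticket:Peggy, umbrella:Yara
Event 4 (give ticket: Peggy -> Trent). State: ball:Xander, ticket:Trent, umbrella:Yara
Event 5 (swap ticket<->ball: now ticket:Xander, ball:Trent). State: ball:Trent, ticket:Xander, umbrella:Yara
Event 6 (swap ticket<->ball: now ticket:Trent, ball:Xander). State: ball:Xander, ticket:Trent, umbrella:Yara
Event 7 (give ball: Xander -> Yara). State: ball:Yara, ticket:Trent, umbrella:Yara
Event 8 (swap ticket<->umbrella: now ticket:Yara, umbrella:Trent). State: ball:Yara, ticket:Yara, umbrella:Trent
Event 9 (give umbrella: Trent -> Peggy). State: ball:Yara, ticket:Yara, umbrella:Peggy

Final state: ball:Yara, ticket:Yara, umbrella:Peggy
The ball is held by Yara.

Answer: Yara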